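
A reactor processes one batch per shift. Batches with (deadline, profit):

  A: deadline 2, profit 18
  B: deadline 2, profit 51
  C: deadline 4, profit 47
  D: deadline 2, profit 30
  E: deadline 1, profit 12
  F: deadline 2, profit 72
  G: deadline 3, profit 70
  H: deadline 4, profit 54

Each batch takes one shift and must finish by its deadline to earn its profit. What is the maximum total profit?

247

Sort by profit descending; place each in the latest free slot ≤ its deadline.
Profit order: F=72 G=70 H=54 B=51 C=47 D=30 A=18 E=12
Assign: F→slot 2, G→slot 3, H→slot 4, B→slot 1, C skipped, D skipped, A skipped, E skipped.
Slots: [1:B] [2:F] [3:G] [4:H]
Profit = 51 + 72 + 70 + 54 = 247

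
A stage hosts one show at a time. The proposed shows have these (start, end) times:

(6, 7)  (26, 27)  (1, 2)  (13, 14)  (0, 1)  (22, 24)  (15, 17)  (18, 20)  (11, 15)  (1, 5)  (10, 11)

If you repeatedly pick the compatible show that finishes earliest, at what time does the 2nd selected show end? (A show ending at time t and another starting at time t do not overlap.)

Greedy by earliest finish: after sorting by end time, pick each interval compatible with the last pick.
Sorted by end: (0,1)  (1,2)  (1,5)  (6,7)  (10,11)  (13,14)  (11,15)  (15,17)  (18,20)  (22,24)  (26,27)
take (0,1); take (1,2); skip (1,5); take (6,7); take (10,11); take (13,14); skip (11,15); take (15,17); take (18,20); take (22,24); take (26,27).
Selected: (0,1) (1,2) (6,7) (10,11) (13,14) (15,17) (18,20) (22,24) (26,27)

2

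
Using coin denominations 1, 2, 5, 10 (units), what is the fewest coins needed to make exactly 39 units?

Greedy: take as many of the largest coin as possible, then repeat with the remainder.
39 = 3×10 + 1×5 + 2×2
Total coins = 3 + 1 + 2 = 6

6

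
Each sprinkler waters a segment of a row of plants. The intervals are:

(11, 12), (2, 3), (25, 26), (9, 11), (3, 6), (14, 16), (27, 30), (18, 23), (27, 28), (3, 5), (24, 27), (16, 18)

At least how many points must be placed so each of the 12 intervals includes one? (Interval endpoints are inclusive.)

6

Sort by right endpoint; whenever an interval is uncovered, place a point at its right end.
Sorted: [2,3] [3,5] [3,6] [9,11] [11,12] [14,16] [16,18] [18,23] [25,26] [24,27] [27,28] [27,30]
{[2,3],[3,5],[3,6]} hit by 3; {[9,11],[11,12]} hit by 11; {[14,16],[16,18]} hit by 16; {[18,23]} hit by 23; {[25,26],[24,27]} hit by 26; {[27,28],[27,30]} hit by 28.
Points: 3, 11, 16, 23, 26, 28 (6 total).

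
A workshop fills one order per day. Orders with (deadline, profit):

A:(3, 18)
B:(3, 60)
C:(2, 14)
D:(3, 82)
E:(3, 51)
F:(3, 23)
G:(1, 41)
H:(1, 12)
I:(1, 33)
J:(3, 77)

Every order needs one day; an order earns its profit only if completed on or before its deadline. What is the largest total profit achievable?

Profit order: D=82 J=77 B=60 E=51 G=41 I=33 F=23 A=18 C=14 H=12
Assign: D→slot 3, J→slot 2, B→slot 1, E skipped, G skipped, I skipped, F skipped, A skipped, C skipped, H skipped.
Slots: [1:B] [2:J] [3:D]
Profit = 60 + 77 + 82 = 219

219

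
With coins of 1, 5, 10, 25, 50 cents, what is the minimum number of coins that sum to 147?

7

Use the largest denomination that fits, subtract, and repeat.
147 = 2×50 + 1×25 + 2×10 + 2×1
Total coins = 2 + 1 + 2 + 2 = 7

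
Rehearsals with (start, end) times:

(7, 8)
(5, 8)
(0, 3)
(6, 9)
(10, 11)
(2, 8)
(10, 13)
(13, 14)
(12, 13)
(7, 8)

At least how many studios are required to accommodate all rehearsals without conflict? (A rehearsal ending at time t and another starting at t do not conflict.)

starts: [0, 2, 5, 6, 7, 7, 10, 10, 12, 13]
ends:   [3, 8, 8, 8, 8, 9, 11, 13, 13, 14]
s0→1 s2→2 e3→1 s5→2 s6→3 s7→4 s7→5  — peak 5.

5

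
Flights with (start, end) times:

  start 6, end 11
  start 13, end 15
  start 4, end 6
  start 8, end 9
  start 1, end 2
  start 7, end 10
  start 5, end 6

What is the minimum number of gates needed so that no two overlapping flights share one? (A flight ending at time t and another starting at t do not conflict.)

Count concurrent intervals with a sweep; the peak is the room count.
Events (time:±→running): 1:+→1 2:-→0 4:+→1 5:+→2 6:-→1 6:-→0 6:+→1 7:+→2 8:+→3 … peak 3.

3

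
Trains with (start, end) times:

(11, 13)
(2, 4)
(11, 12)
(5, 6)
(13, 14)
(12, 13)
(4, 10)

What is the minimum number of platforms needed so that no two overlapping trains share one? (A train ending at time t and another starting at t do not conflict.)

2

Events (time:±→running): 2:+→1 4:-→0 4:+→1 5:+→2 … peak 2.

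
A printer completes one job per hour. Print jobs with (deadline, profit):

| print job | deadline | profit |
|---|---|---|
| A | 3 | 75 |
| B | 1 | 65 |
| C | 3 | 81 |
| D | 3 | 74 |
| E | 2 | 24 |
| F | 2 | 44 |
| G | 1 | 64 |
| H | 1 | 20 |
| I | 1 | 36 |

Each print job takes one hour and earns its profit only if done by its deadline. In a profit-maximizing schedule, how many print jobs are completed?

3

Take jobs in profit order; each goes to the latest open slot no later than its deadline.
By profit: C(d3,81), A(d3,75), D(d3,74), B(d1,65), G(d1,64), F(d2,44), I(d1,36), E(d2,24), H(d1,20)
C→slot 3; A→slot 2; D→slot 1; B skipped; G skipped; F skipped; I skipped; E skipped; H skipped.
3 of 9 scheduled.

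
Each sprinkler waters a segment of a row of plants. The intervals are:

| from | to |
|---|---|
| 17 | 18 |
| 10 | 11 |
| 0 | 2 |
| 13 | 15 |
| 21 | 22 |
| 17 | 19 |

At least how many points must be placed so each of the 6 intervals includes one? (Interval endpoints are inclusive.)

Process intervals by earliest right end; each time one isn't hit yet, stab at its right endpoint.
By right end: [0,2]  [10,11]  [13,15]  [17,18]  [17,19]  [21,22]
[0,2] uncovered → point at 2; [10,11] uncovered → point at 11; [13,15] uncovered → point at 15; [17,18] uncovered → point at 18; [21,22] uncovered → point at 22.
Points: 2, 11, 15, 18, 22 (5 total).

5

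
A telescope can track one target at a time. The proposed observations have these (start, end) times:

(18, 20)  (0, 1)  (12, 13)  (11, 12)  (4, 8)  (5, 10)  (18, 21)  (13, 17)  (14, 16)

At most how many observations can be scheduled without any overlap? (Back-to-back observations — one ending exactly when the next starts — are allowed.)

6

By end time: (0,1), (4,8), (5,10), (11,12), (12,13), (14,16), (13,17), (18,20), (18,21).
Pick (0,1); next start ≥ 1 → (4,8); next start ≥ 8 → (11,12); next start ≥ 12 → (12,13); next start ≥ 13 → (14,16); next start ≥ 16 → (18,20).
Selected 6 observations.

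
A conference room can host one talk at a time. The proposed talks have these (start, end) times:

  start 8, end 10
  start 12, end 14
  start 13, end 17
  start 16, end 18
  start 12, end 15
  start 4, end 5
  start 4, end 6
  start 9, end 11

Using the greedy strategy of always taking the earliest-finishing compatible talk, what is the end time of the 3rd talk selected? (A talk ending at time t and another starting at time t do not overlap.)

By end time: (4,5), (4,6), (8,10), (9,11), (12,14), (12,15), (13,17), (16,18).
Pick (4,5); next start ≥ 5 → (8,10); next start ≥ 10 → (12,14); next start ≥ 14 → (16,18).
Selected: (4,5) (8,10) (12,14) (16,18)

14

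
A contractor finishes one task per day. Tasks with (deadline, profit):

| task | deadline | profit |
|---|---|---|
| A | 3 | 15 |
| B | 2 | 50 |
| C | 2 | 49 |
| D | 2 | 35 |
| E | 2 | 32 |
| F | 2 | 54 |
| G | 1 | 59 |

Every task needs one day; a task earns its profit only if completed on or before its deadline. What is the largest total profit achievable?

Sort by profit descending; place each in the latest free slot ≤ its deadline.
By profit: G(d1,59), F(d2,54), B(d2,50), C(d2,49), D(d2,35), E(d2,32), A(d3,15)
G→slot 1; F→slot 2; B skipped; C skipped; D skipped; E skipped; A→slot 3.
Profit = 59 + 54 + 15 = 128

128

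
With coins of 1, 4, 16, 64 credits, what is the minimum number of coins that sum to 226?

Greedy: take as many of the largest coin as possible, then repeat with the remainder.
226 = 3×64 + 2×16 + 2×1
Total coins = 3 + 2 + 2 = 7

7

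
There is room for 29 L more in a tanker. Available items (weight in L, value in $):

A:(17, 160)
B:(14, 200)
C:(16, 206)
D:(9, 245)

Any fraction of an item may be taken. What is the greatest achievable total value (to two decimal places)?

522.25

Sort by value per unit weight and fill in that order.
Ratios (sorted): D 27.22, B 14.29, C 12.88, A 9.41
take D (9 @ 245); take B (14 @ 200); take 6/16 of C → 77.25. Capacity used 29/29.
Total value = 522.25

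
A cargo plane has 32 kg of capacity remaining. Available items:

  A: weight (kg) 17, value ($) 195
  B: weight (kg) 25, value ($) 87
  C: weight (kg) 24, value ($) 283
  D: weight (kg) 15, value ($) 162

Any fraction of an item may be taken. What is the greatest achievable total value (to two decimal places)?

Greedy by value/weight ratio, highest first.
Ratios (sorted): C 11.79, A 11.47, D 10.80, B 3.48
take C (24 @ 283); take 8/17 of A → 91.76. Capacity used 32/32.
Total value = 374.76

374.76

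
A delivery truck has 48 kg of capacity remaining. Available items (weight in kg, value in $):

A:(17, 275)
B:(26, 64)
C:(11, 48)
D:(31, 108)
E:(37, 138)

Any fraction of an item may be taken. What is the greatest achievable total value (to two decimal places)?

397.59

Sort by value per unit weight and fill in that order.
Order: A (275/17=16.18) > C (48/11=4.36) > E (138/37=3.73) > D (108/31=3.48) > B (64/26=2.46)
Fill: take A (17 @ 275) → take C (11 @ 48) → take 20/37 of E → 74.59; 48/48 used.
Total value = 397.59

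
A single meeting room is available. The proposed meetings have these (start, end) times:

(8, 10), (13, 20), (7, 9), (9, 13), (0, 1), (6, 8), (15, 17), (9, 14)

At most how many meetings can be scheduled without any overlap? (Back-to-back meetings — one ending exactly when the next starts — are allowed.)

4

Greedy by earliest finish: after sorting by end time, pick each interval compatible with the last pick.
Sorted by end: (0,1)  (6,8)  (7,9)  (8,10)  (9,13)  (9,14)  (15,17)  (13,20)
take (0,1); take (6,8); skip (7,9); take (8,10); take (15,17); skip (13,20).
Selected 4 meetings.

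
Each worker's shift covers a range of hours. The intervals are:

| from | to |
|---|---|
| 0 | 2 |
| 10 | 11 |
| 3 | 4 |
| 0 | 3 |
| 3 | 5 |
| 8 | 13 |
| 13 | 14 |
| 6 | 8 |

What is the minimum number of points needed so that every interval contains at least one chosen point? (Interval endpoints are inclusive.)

5

Process intervals by earliest right end; each time one isn't hit yet, stab at its right endpoint.
By right end: [0,2]  [0,3]  [3,4]  [3,5]  [6,8]  [10,11]  [8,13]  [13,14]
[0,2] uncovered → point at 2; [3,4] uncovered → point at 4; [6,8] uncovered → point at 8; [10,11] uncovered → point at 11; [13,14] uncovered → point at 14.
Points: 2, 4, 8, 11, 14 (5 total).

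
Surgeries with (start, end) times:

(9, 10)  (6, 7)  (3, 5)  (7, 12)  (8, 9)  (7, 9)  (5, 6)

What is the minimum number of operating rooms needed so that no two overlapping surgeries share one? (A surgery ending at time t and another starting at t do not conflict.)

3

Events (time:±→running): 3:+→1 5:-→0 5:+→1 6:-→0 6:+→1 7:-→0 7:+→1 7:+→2 8:+→3 … peak 3.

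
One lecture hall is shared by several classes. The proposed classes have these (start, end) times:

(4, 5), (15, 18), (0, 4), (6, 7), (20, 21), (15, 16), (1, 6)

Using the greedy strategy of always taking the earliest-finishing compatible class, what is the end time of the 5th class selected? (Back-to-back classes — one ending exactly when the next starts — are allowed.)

Sort by end time and greedily take each interval whose start is ≥ the last chosen end.
By end time: (0,4), (4,5), (1,6), (6,7), (15,16), (15,18), (20,21).
Pick (0,4); next start ≥ 4 → (4,5); next start ≥ 5 → (6,7); next start ≥ 7 → (15,16); next start ≥ 16 → (20,21).
Selected: (0,4) (4,5) (6,7) (15,16) (20,21)

21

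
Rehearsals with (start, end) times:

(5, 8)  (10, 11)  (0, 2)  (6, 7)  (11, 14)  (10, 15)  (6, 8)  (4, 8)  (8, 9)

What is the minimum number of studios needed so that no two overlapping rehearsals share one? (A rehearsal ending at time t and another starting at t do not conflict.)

4

starts: [0, 4, 5, 6, 6, 8, 10, 10, 11]
ends:   [2, 7, 8, 8, 8, 9, 11, 14, 15]
s0→1 e2→0 s4→1 s5→2 s6→3 s6→4  — peak 4.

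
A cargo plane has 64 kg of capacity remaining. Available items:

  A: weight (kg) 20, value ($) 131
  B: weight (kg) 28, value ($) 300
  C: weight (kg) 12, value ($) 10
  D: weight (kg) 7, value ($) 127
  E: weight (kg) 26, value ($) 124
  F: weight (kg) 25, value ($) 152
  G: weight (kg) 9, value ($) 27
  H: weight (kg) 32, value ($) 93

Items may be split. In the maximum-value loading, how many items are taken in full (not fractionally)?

3

Greedy by value/weight ratio, highest first.
Order: D (127/7=18.14) > B (300/28=10.71) > A (131/20=6.55) > F (152/25=6.08) > E (124/26=4.77) > G (27/9=3.00) > H (93/32=2.91) > C (10/12=0.83)
Fill: take D (7 @ 127) → take B (28 @ 300) → take A (20 @ 131) → take 9/25 of F → 54.72; 64/64 used.
3 item(s) taken whole; one partial (take 9/25 of F).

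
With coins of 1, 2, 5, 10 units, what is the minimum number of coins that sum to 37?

5

Greedy: take as many of the largest coin as possible, then repeat with the remainder.
37 = 3×10 + 1×5 + 1×2
Total coins = 3 + 1 + 1 = 5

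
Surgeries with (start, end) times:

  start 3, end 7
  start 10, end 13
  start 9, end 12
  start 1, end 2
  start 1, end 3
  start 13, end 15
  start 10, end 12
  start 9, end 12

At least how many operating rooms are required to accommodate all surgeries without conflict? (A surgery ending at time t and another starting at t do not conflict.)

4

The answer is the maximum number of intervals overlapping at any instant.
starts: [1, 1, 3, 9, 9, 10, 10, 13]
ends:   [2, 3, 7, 12, 12, 12, 13, 15]
s1→1 s1→2 e2→1 e3→0 s3→1 e7→0 s9→1 s9→2 s10→3 s10→4  — peak 4.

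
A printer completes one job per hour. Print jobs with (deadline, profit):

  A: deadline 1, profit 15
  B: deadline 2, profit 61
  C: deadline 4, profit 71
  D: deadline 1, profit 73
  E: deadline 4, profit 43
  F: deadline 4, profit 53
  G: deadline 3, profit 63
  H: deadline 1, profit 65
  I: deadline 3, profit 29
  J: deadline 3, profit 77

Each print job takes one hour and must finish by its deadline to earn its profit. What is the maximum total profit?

284

Profit order: J=77 D=73 C=71 H=65 G=63 B=61 F=53 E=43 I=29 A=15
Assign: J→slot 3, D→slot 1, C→slot 4, H skipped, G→slot 2, B skipped, F skipped, E skipped, I skipped, A skipped.
Slots: [1:D] [2:G] [3:J] [4:C]
Profit = 73 + 63 + 77 + 71 = 284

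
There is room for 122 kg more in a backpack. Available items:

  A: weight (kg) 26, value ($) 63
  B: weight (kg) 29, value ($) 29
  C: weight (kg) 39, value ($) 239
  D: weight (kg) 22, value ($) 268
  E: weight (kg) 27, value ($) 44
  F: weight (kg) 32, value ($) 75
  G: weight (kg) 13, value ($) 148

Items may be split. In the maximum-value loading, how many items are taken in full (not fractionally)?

Ratios (sorted): D 12.18, G 11.38, C 6.13, A 2.42, F 2.34, E 1.63, B 1.00
take D (22 @ 268); take G (13 @ 148); take C (39 @ 239); take A (26 @ 63); take 22/32 of F → 51.56. Capacity used 122/122.
4 item(s) taken whole; one partial (take 22/32 of F).

4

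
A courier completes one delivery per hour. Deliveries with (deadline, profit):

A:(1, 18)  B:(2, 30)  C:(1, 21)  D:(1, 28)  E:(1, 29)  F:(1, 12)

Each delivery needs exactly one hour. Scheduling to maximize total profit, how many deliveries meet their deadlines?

Profit order: B=30 E=29 D=28 C=21 A=18 F=12
Assign: B→slot 2, E→slot 1, D skipped, C skipped, A skipped, F skipped.
Slots: [1:E] [2:B]
2 of 6 scheduled.

2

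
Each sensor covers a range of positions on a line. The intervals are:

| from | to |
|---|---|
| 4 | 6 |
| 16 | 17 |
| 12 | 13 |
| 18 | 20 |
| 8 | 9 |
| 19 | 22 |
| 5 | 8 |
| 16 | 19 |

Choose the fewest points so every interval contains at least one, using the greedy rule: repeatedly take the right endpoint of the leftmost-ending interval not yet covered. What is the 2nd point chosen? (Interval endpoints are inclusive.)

Sorted: [4,6] [5,8] [8,9] [12,13] [16,17] [16,19] [18,20] [19,22]
{[4,6],[5,8]} hit by 6; {[8,9]} hit by 9; {[12,13]} hit by 13; {[16,17],[16,19]} hit by 17; {[18,20],[19,22]} hit by 20.
Points: 6, 9, 13, 17, 20 (5 total).

9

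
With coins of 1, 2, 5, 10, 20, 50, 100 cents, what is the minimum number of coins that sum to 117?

117 − 1×100→17 − 1×10→7 − 1×5→2 − 1×2→0
Total coins = 1 + 1 + 1 + 1 = 4

4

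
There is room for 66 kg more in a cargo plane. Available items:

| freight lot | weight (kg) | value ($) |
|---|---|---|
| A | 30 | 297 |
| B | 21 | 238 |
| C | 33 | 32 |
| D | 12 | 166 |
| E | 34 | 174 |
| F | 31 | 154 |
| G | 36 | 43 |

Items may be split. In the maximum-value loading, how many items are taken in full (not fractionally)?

3

Ratios (sorted): D 13.83, B 11.33, A 9.90, E 5.12, F 4.97, G 1.19, C 0.97
take D (12 @ 166); take B (21 @ 238); take A (30 @ 297); take 3/34 of E → 15.35. Capacity used 66/66.
3 item(s) taken whole; one partial (take 3/34 of E).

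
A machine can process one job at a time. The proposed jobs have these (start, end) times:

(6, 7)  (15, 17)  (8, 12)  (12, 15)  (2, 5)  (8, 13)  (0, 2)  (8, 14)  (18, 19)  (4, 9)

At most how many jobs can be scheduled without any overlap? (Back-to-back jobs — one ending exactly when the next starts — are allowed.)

7

Order by finish time; keep every interval that doesn't clash with the previous kept one.
By end time: (0,2), (2,5), (6,7), (4,9), (8,12), (8,13), (8,14), (12,15), (15,17), (18,19).
Pick (0,2); next start ≥ 2 → (2,5); next start ≥ 5 → (6,7); next start ≥ 7 → (8,12); next start ≥ 12 → (12,15); next start ≥ 15 → (15,17); next start ≥ 17 → (18,19).
Selected 7 jobs.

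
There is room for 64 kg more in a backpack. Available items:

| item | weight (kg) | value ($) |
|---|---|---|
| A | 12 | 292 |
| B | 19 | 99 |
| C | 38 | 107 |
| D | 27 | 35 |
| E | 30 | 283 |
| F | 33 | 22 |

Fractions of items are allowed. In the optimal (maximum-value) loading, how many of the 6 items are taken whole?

Order: A (292/12=24.33) > E (283/30=9.43) > B (99/19=5.21) > C (107/38=2.82) > D (35/27=1.30) > F (22/33=0.67)
Fill: take A (12 @ 292) → take E (30 @ 283) → take B (19 @ 99) → take 3/38 of C → 8.45; 64/64 used.
3 item(s) taken whole; one partial (take 3/38 of C).

3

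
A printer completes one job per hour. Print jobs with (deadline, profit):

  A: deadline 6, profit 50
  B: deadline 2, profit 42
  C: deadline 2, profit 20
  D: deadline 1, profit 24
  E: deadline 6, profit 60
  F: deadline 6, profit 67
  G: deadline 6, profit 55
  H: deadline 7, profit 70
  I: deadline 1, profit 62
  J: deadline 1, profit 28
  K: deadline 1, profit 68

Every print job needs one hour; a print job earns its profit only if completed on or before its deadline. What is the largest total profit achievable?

Sort by profit descending; place each in the latest free slot ≤ its deadline.
By profit: H(d7,70), K(d1,68), F(d6,67), I(d1,62), E(d6,60), G(d6,55), A(d6,50), B(d2,42), J(d1,28), D(d1,24), C(d2,20)
H→slot 7; K→slot 1; F→slot 6; I skipped; E→slot 5; G→slot 4; A→slot 3; B→slot 2; J skipped; D skipped; C skipped.
Profit = 68 + 42 + 50 + 55 + 60 + 67 + 70 = 412

412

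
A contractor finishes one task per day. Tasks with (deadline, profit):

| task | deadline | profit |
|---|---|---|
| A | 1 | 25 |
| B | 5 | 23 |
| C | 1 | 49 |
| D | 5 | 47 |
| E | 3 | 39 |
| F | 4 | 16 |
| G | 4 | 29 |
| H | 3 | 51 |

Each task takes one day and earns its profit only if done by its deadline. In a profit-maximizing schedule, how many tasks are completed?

5

By profit: H(d3,51), C(d1,49), D(d5,47), E(d3,39), G(d4,29), A(d1,25), B(d5,23), F(d4,16)
H→slot 3; C→slot 1; D→slot 5; E→slot 2; G→slot 4; A skipped; B skipped; F skipped.
5 of 8 scheduled.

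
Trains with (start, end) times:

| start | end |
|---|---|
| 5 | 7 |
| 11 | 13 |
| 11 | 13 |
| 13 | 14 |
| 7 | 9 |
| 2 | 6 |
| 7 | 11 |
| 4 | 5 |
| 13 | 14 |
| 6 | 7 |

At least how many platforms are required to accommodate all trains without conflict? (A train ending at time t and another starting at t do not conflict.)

2

starts: [2, 4, 5, 6, 7, 7, 11, 11, 13, 13]
ends:   [5, 6, 7, 7, 9, 11, 13, 13, 14, 14]
s2→1 s4→2  — peak 2.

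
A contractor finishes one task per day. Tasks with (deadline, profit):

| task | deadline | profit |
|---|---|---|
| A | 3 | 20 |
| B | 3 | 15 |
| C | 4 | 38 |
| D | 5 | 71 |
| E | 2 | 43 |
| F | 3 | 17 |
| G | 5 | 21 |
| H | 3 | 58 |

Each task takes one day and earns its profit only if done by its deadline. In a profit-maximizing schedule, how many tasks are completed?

5

Sort by profit descending; place each in the latest free slot ≤ its deadline.
Profit order: D=71 H=58 E=43 C=38 G=21 A=20 F=17 B=15
Assign: D→slot 5, H→slot 3, E→slot 2, C→slot 4, G→slot 1, A skipped, F skipped, B skipped.
Slots: [1:G] [2:E] [3:H] [4:C] [5:D]
5 of 8 scheduled.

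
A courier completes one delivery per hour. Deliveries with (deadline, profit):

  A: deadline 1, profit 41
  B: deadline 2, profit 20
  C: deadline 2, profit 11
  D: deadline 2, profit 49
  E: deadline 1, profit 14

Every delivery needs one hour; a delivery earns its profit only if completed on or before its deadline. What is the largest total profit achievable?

90

Take jobs in profit order; each goes to the latest open slot no later than its deadline.
By profit: D(d2,49), A(d1,41), B(d2,20), E(d1,14), C(d2,11)
D→slot 2; A→slot 1; B skipped; E skipped; C skipped.
Profit = 41 + 49 = 90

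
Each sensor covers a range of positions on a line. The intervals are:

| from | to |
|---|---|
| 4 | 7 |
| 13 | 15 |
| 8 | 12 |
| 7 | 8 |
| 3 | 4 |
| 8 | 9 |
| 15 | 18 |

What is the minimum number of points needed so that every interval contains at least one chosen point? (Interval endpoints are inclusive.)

Sorted: [3,4] [4,7] [7,8] [8,9] [8,12] [13,15] [15,18]
{[3,4],[4,7]} hit by 4; {[7,8],[8,9],[8,12]} hit by 8; {[13,15],[15,18]} hit by 15.
Points: 4, 8, 15 (3 total).

3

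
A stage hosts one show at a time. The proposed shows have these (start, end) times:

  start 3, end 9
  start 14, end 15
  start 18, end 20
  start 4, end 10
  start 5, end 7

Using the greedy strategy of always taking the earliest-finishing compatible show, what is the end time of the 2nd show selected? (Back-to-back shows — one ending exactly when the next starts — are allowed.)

Order by finish time; keep every interval that doesn't clash with the previous kept one.
Sorted by end: (5,7)  (3,9)  (4,10)  (14,15)  (18,20)
take (5,7); skip (3,9); take (14,15); take (18,20).
Selected: (5,7) (14,15) (18,20)

15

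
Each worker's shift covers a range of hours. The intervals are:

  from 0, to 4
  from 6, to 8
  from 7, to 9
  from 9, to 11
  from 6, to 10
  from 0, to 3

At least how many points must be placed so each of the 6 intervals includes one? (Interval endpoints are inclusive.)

3

Sort by right endpoint; whenever an interval is uncovered, place a point at its right end.
Sorted: [0,3] [0,4] [6,8] [7,9] [6,10] [9,11]
{[0,3],[0,4]} hit by 3; {[6,8],[7,9],[6,10]} hit by 8; {[9,11]} hit by 11.
Points: 3, 8, 11 (3 total).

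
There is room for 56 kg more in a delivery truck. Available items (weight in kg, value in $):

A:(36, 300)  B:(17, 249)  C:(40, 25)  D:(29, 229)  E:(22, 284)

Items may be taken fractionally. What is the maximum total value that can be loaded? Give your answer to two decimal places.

674.67

Order: B (249/17=14.65) > E (284/22=12.91) > A (300/36=8.33) > D (229/29=7.90) > C (25/40=0.62)
Fill: take B (17 @ 249) → take E (22 @ 284) → take 17/36 of A → 141.67; 56/56 used.
Total value = 674.67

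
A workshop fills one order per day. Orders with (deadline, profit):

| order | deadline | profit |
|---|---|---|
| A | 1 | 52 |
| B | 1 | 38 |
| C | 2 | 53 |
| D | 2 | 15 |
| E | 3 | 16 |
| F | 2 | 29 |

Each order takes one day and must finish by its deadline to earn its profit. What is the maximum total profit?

Take jobs in profit order; each goes to the latest open slot no later than its deadline.
Profit order: C=53 A=52 B=38 F=29 E=16 D=15
Assign: C→slot 2, A→slot 1, B skipped, F skipped, E→slot 3, D skipped.
Slots: [1:A] [2:C] [3:E]
Profit = 52 + 53 + 16 = 121

121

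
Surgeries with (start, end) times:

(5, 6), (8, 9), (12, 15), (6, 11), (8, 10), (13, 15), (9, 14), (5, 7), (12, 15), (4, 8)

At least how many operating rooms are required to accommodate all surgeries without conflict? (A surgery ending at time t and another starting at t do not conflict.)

4

Events (time:±→running): 4:+→1 5:+→2 5:+→3 6:-→2 6:+→3 7:-→2 8:-→1 8:+→2 8:+→3 9:-→2 9:+→3 10:-→2 11:-→1 12:+→2 12:+→3 13:+→4 … peak 4.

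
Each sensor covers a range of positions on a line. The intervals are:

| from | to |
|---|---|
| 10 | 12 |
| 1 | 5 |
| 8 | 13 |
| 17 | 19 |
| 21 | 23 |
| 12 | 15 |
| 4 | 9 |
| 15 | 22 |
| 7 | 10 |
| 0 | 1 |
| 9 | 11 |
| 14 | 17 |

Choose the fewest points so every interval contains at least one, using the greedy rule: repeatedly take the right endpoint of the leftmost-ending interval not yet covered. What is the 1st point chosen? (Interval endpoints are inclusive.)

1

Sort by right endpoint; whenever an interval is uncovered, place a point at its right end.
Sorted: [0,1] [1,5] [4,9] [7,10] [9,11] [10,12] [8,13] [12,15] [14,17] [17,19] [15,22] [21,23]
{[0,1],[1,5]} hit by 1; {[4,9],[7,10],[9,11]} hit by 9; {[10,12],[8,13],[12,15]} hit by 12; {[14,17],[17,19],[15,22]} hit by 17; {[21,23]} hit by 23.
Points: 1, 9, 12, 17, 23 (5 total).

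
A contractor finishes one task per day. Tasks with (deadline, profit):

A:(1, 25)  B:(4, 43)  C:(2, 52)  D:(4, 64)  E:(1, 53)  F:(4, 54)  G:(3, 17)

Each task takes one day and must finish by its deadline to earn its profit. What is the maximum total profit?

Take jobs in profit order; each goes to the latest open slot no later than its deadline.
By profit: D(d4,64), F(d4,54), E(d1,53), C(d2,52), B(d4,43), A(d1,25), G(d3,17)
D→slot 4; F→slot 3; E→slot 1; C→slot 2; B skipped; A skipped; G skipped.
Profit = 53 + 52 + 54 + 64 = 223

223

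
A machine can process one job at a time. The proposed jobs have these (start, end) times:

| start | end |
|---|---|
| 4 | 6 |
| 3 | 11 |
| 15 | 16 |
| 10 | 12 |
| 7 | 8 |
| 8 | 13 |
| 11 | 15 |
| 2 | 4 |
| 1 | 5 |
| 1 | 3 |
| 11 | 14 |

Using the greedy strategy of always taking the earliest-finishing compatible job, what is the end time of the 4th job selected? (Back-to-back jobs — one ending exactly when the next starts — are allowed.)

12

Order by finish time; keep every interval that doesn't clash with the previous kept one.
By end time: (1,3), (2,4), (1,5), (4,6), (7,8), (3,11), (10,12), (8,13), (11,14), (11,15), (15,16).
Pick (1,3); next start ≥ 3 → (4,6); next start ≥ 6 → (7,8); next start ≥ 8 → (10,12); next start ≥ 12 → (15,16).
Selected: (1,3) (4,6) (7,8) (10,12) (15,16)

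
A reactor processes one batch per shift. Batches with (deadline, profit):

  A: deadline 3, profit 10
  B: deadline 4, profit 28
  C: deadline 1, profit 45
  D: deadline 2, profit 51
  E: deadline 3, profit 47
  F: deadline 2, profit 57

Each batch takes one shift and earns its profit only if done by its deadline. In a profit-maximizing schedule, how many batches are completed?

Sort by profit descending; place each in the latest free slot ≤ its deadline.
By profit: F(d2,57), D(d2,51), E(d3,47), C(d1,45), B(d4,28), A(d3,10)
F→slot 2; D→slot 1; E→slot 3; C skipped; B→slot 4; A skipped.
4 of 6 scheduled.

4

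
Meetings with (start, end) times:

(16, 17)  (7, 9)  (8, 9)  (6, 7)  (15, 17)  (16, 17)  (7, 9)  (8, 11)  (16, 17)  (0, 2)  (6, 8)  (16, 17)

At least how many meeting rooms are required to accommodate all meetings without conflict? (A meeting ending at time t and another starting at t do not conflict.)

5

Count concurrent intervals with a sweep; the peak is the room count.
Events (time:±→running): 0:+→1 2:-→0 6:+→1 6:+→2 7:-→1 7:+→2 7:+→3 8:-→2 8:+→3 8:+→4 9:-→3 9:-→2 9:-→1 11:-→0 15:+→1 16:+→2 16:+→3 16:+→4 16:+→5 … peak 5.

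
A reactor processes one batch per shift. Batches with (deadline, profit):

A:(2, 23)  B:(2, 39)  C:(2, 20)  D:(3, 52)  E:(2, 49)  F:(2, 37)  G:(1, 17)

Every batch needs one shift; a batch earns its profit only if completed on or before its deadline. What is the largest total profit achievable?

140

Take jobs in profit order; each goes to the latest open slot no later than its deadline.
By profit: D(d3,52), E(d2,49), B(d2,39), F(d2,37), A(d2,23), C(d2,20), G(d1,17)
D→slot 3; E→slot 2; B→slot 1; F skipped; A skipped; C skipped; G skipped.
Profit = 39 + 49 + 52 = 140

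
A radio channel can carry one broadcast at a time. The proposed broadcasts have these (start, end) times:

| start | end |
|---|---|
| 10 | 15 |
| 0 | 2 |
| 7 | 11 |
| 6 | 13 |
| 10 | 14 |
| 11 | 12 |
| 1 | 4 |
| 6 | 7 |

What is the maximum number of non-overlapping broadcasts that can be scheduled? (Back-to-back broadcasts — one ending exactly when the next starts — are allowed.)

Order by finish time; keep every interval that doesn't clash with the previous kept one.
By end time: (0,2), (1,4), (6,7), (7,11), (11,12), (6,13), (10,14), (10,15).
Pick (0,2); next start ≥ 2 → (6,7); next start ≥ 7 → (7,11); next start ≥ 11 → (11,12).
Selected 4 broadcasts.

4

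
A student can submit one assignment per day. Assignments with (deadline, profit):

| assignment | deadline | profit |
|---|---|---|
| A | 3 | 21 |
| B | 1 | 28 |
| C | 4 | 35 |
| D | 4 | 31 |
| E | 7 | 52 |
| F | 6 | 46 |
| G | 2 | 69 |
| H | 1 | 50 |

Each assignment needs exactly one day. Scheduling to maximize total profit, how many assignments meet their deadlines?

Profit order: G=69 E=52 H=50 F=46 C=35 D=31 B=28 A=21
Assign: G→slot 2, E→slot 7, H→slot 1, F→slot 6, C→slot 4, D→slot 3, B skipped, A skipped.
Slots: [1:H] [2:G] [3:D] [4:C] [6:F] [7:E]
6 of 8 scheduled.

6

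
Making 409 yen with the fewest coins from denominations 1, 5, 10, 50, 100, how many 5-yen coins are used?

Greedy: take as many of the largest coin as possible, then repeat with the remainder.
409 = 4×100 + 1×5 + 4×1
Count of 5: 1

1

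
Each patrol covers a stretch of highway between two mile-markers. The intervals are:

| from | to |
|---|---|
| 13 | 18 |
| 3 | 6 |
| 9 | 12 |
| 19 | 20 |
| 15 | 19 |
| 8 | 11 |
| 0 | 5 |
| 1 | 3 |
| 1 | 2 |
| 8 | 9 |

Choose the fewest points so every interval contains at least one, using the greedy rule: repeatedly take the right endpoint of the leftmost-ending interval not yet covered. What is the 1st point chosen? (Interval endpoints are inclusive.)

Sorted: [1,2] [1,3] [0,5] [3,6] [8,9] [8,11] [9,12] [13,18] [15,19] [19,20]
{[1,2],[1,3],[0,5]} hit by 2; {[3,6]} hit by 6; {[8,9],[8,11],[9,12]} hit by 9; {[13,18],[15,19]} hit by 18; {[19,20]} hit by 20.
Points: 2, 6, 9, 18, 20 (5 total).

2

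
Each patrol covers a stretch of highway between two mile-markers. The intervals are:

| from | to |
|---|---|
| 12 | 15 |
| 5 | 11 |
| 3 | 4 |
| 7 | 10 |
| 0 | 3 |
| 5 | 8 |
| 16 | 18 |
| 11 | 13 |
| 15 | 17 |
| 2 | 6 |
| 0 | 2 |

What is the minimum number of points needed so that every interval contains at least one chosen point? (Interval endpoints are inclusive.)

5

Sort by right endpoint; whenever an interval is uncovered, place a point at its right end.
By right end: [0,2]  [0,3]  [3,4]  [2,6]  [5,8]  [7,10]  [5,11]  [11,13]  [12,15]  [15,17]  [16,18]
[0,2] uncovered → point at 2; [3,4] uncovered → point at 4; [5,8] uncovered → point at 8; [11,13] uncovered → point at 13; [15,17] uncovered → point at 17.
Points: 2, 4, 8, 13, 17 (5 total).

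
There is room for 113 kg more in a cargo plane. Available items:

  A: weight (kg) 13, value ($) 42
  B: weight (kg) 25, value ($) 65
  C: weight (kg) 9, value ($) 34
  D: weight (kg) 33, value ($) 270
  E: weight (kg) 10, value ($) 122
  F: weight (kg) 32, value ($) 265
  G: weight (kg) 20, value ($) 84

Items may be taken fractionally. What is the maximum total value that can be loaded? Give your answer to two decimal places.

Sort by value per unit weight and fill in that order.
Ratios (sorted): E 12.20, F 8.28, D 8.18, G 4.20, C 3.78, A 3.23, B 2.60
take E (10 @ 122); take F (32 @ 265); take D (33 @ 270); take G (20 @ 84); take C (9 @ 34); take 9/13 of A → 29.08. Capacity used 113/113.
Total value = 804.08

804.08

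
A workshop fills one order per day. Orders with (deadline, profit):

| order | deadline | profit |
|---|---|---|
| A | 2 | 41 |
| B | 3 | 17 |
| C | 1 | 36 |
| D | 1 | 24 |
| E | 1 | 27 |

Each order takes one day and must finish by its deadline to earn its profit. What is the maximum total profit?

Sort by profit descending; place each in the latest free slot ≤ its deadline.
By profit: A(d2,41), C(d1,36), E(d1,27), D(d1,24), B(d3,17)
A→slot 2; C→slot 1; E skipped; D skipped; B→slot 3.
Profit = 36 + 41 + 17 = 94

94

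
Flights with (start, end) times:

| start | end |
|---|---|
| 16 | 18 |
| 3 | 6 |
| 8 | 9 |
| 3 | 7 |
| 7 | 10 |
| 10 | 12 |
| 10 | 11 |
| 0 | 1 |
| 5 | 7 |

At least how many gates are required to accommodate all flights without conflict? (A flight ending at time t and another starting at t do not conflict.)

3

The answer is the maximum number of intervals overlapping at any instant.
Events (time:±→running): 0:+→1 1:-→0 3:+→1 3:+→2 5:+→3 … peak 3.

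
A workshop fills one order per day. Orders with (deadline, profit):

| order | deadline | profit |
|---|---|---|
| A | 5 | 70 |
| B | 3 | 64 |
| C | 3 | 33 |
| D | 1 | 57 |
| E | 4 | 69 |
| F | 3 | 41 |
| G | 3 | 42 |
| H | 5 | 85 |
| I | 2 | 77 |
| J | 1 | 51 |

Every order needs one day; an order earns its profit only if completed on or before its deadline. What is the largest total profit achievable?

365

Take jobs in profit order; each goes to the latest open slot no later than its deadline.
Profit order: H=85 I=77 A=70 E=69 B=64 D=57 J=51 G=42 F=41 C=33
Assign: H→slot 5, I→slot 2, A→slot 4, E→slot 3, B→slot 1, D skipped, J skipped, G skipped, F skipped, C skipped.
Slots: [1:B] [2:I] [3:E] [4:A] [5:H]
Profit = 64 + 77 + 69 + 70 + 85 = 365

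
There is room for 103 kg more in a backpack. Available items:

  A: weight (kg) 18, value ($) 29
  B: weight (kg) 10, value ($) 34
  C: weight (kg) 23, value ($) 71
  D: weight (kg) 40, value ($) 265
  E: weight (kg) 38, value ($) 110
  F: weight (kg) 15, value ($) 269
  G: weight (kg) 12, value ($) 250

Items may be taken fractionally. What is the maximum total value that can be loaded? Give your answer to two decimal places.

Sort by value per unit weight and fill in that order.
Order: G (250/12=20.83) > F (269/15=17.93) > D (265/40=6.62) > B (34/10=3.40) > C (71/23=3.09) > E (110/38=2.89) > A (29/18=1.61)
Fill: take G (12 @ 250) → take F (15 @ 269) → take D (40 @ 265) → take B (10 @ 34) → take C (23 @ 71) → take 3/38 of E → 8.68; 103/103 used.
Total value = 897.68

897.68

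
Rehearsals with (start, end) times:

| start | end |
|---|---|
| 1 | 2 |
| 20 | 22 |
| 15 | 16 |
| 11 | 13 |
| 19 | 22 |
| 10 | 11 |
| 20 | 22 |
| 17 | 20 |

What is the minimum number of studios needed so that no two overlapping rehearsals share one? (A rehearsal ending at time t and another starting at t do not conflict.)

3

Count concurrent intervals with a sweep; the peak is the room count.
Events (time:±→running): 1:+→1 2:-→0 10:+→1 11:-→0 11:+→1 13:-→0 15:+→1 16:-→0 17:+→1 19:+→2 20:-→1 20:+→2 20:+→3 … peak 3.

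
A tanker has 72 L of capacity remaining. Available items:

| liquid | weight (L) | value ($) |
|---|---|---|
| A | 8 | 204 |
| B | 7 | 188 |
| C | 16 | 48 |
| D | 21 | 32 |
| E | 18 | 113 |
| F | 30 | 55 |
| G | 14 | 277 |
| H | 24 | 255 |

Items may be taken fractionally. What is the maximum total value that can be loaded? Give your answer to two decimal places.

Greedy by value/weight ratio, highest first.
Order: B (188/7=26.86) > A (204/8=25.50) > G (277/14=19.79) > H (255/24=10.62) > E (113/18=6.28) > C (48/16=3.00) > F (55/30=1.83) > D (32/21=1.52)
Fill: take B (7 @ 188) → take A (8 @ 204) → take G (14 @ 277) → take H (24 @ 255) → take E (18 @ 113) → take 1/16 of C → 3.00; 72/72 used.
Total value = 1040.00

1040.00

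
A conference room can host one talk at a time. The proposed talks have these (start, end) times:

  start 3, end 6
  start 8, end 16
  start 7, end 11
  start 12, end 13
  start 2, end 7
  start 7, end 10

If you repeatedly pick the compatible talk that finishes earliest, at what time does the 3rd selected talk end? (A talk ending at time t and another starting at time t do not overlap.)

Sort by end time and greedily take each interval whose start is ≥ the last chosen end.
Sorted by end: (3,6)  (2,7)  (7,10)  (7,11)  (12,13)  (8,16)
take (3,6); take (7,10); take (12,13).
Selected: (3,6) (7,10) (12,13)

13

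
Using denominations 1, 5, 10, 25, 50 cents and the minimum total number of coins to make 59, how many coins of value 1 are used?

4

Use the largest denomination that fits, subtract, and repeat.
59 = 1×50 + 1×5 + 4×1
Count of 1: 4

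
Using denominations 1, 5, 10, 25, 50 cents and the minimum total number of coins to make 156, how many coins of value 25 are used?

Use the largest denomination that fits, subtract, and repeat.
156 − 3×50→6 − 1×5→1 − 1×1→0
Count of 25: 0

0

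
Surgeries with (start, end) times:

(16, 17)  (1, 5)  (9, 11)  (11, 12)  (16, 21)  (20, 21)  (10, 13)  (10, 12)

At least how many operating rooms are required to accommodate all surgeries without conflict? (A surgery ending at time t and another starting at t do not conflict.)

Count concurrent intervals with a sweep; the peak is the room count.
starts: [1, 9, 10, 10, 11, 16, 16, 20]
ends:   [5, 11, 12, 12, 13, 17, 21, 21]
s1→1 e5→0 s9→1 s10→2 s10→3  — peak 3.

3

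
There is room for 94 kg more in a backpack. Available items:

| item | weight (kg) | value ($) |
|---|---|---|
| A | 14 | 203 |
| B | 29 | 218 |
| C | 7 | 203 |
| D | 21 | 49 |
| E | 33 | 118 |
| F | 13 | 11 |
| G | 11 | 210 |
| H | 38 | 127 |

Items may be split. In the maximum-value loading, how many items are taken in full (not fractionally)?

Order: C (203/7=29.00) > G (210/11=19.09) > A (203/14=14.50) > B (218/29=7.52) > E (118/33=3.58) > H (127/38=3.34) > D (49/21=2.33) > F (11/13=0.85)
Fill: take C (7 @ 203) → take G (11 @ 210) → take A (14 @ 203) → take B (29 @ 218) → take E (33 @ 118); 94/94 used.
5 item(s) taken whole.

5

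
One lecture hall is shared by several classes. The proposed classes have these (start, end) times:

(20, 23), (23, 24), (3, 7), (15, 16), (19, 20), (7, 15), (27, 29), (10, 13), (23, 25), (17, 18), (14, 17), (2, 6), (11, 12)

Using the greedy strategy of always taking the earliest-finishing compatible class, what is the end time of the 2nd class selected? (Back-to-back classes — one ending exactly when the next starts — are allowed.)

12

Sort by end time and greedily take each interval whose start is ≥ the last chosen end.
Sorted by end: (2,6)  (3,7)  (11,12)  (10,13)  (7,15)  (15,16)  (14,17)  (17,18)  (19,20)  (20,23)  (23,24)  (23,25)  (27,29)
take (2,6); take (11,12); take (15,16); skip (14,17); take (17,18); take (19,20); take (20,23); take (23,24); take (27,29).
Selected: (2,6) (11,12) (15,16) (17,18) (19,20) (20,23) (23,24) (27,29)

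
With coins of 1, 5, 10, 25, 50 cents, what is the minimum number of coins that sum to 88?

6

Greedy: take as many of the largest coin as possible, then repeat with the remainder.
88 − 1×50→38 − 1×25→13 − 1×10→3 − 3×1→0
Total coins = 1 + 1 + 1 + 3 = 6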